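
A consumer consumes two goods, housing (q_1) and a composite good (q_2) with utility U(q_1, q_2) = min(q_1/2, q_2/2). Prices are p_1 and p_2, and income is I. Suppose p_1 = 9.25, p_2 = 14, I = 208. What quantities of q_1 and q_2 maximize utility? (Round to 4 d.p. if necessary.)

Leontief preferences: the optimum is at the kink where q_1/2 = q_2/2, i.e. q_2 = q_1.
Budget: p_1·q_1 + p_2·q_1 = I, so (2·p_1 + 2·p_2)·q_1 = 2·I.
Demand: q_1*(p_1,p_2,I) = 2·I/(2·p_1 + 2·p_2), q_2* = 2·I/(2·p_1 + 2·p_2).
Here 2·9.25 + 2·14 = 46.5, giving q_1* = 8.9462 and q_2* = 8.9462.

q_1* = 8.9462, q_2* = 8.9462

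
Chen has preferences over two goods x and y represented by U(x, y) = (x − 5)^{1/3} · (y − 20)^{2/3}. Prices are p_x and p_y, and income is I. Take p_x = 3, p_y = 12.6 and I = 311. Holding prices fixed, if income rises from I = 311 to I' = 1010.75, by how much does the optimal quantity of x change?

Let x' = x−5, y' = y−20. MRS = (1/2)·y'/x' = p_x/p_y.
After buying the subsistence bundle (5, 20), a share 1/3 of the remaining income goes to x: x* = 5 + 1/3·(I − 5p_x − 20p_y)/p_x.
Discretionary income = 311 − 5·3 − 20·12.6 = 44; x* = 5 + 1/3·44/3 = 9.8889.
At I' = 1010.75: x* = 87.6389. Change: 87.6389 − 9.8889 = 77.75.

Δx* = 77.75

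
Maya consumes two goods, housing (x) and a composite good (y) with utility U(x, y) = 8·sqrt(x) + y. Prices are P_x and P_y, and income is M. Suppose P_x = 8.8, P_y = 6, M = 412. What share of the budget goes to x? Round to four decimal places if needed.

Thus x* = (4·P_y/P_x)² — independent of M — with the rest of income spent on y.
Plugging in: x* = (4·6/8.8)² = 7.438, y* = 57.7576.
Expenditure on x: 8.8·7.438 = 65.4545; share = 0.1589.

share on x = 0.1589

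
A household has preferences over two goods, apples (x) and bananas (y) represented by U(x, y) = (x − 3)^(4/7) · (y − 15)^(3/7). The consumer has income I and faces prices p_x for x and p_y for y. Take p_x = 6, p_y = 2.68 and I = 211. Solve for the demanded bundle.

x* = 17.5524, y* = 39.435

After buying the subsistence bundle (3, 15), a share 4/7 of the remaining income goes to x: x* = 3 + 4/7·(I − 3p_x − 15p_y)/p_x.
Discretionary income = 211 − 3·6 − 15·2.68 = 152.8; x* = 3 + 4/7·152.8/6 = 17.5524; y* = 15 + 3/7·152.8/2.68 = 39.435.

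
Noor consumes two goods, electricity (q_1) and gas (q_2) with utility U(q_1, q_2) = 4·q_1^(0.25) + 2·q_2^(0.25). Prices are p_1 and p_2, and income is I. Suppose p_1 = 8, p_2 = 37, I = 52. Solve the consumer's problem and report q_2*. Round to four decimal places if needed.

q_2* = 0.2704

From the CES first-order condition, 2·(q_2/q_1)^(0.75) = p_1/p_2.
Solve for the ratio: q_2/q_1 = [(1/2)·p_1/p_2]^(4/3).
With the ratio pinned down, the budget gives q_1* = I/(p_1 + p_2·(q_2/q_1)) and q_2* = (q_2/q_1)·q_1*.
Numerically q_2/q_1 = 0.0515, so q_1* = 52/(8 + 37·0.0515) = 5.2496 and q_2* = 0.0515·5.2496 = 0.2704.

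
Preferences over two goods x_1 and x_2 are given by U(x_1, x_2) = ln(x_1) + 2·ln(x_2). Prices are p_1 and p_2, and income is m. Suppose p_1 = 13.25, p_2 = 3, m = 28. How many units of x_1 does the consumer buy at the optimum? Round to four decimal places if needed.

MU_x_1/MU_x_2 = (x_2)/(2·x_1); tangency sets this equal to p_1/p_2.
Rearranging, p_2·x_2 = 2·p_1·x_1. Substituting into the budget gives p_1·x_1·(1 + 2) = m.
Demand: x_1*(p_1,p_2,m) = 1/3·m/p_1 and x_2* = 2/3·m/p_2.
At p_1=13.25, p_2=3, m=28: x_1* = 1/3·28/13.25 = 0.7044.

x_1* = 0.7044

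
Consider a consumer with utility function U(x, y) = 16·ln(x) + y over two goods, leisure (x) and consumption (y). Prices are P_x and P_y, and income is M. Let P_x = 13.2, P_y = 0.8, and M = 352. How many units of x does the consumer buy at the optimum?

x* = 0.9697

MU_x = 16/x, MU_y = 1. Tangency: 16/x = P_x/P_y.
So x*(P_x,P_y) = 16·P_y/P_x, independent of income; and y* = (M − 16·P_y)/P_y.
At the given prices: x* = 16·0.8/13.2 = 0.9697.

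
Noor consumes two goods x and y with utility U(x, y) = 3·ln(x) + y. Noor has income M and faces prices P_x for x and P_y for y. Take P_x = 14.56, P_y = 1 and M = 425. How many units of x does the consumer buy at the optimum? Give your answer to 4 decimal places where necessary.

Set MRS = P_x/P_y: (3/x)/1 = P_x/P_y.
So x*(P_x,P_y) = 3·P_y/P_x, independent of income; and y* = (M − 3·P_y)/P_y.
At the given prices: x* = 3·1/14.56 = 0.206.

x* = 0.206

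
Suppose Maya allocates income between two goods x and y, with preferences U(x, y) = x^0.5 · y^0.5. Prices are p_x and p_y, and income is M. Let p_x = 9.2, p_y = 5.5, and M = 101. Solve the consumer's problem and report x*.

x* = 5.4891

The MRS is y/x. Set MRS = p_x/p_y.
Rearranging, p_y·y = p_x·x. Substituting into the budget gives p_x·x·(1 + 1) = M.
Demand: x*(p_x,p_y,M) = 0.5·M/p_x and y* = 0.5·M/p_y.
At p_x=9.2, p_y=5.5, M=101: x* = 0.5·101/9.2 = 5.4891.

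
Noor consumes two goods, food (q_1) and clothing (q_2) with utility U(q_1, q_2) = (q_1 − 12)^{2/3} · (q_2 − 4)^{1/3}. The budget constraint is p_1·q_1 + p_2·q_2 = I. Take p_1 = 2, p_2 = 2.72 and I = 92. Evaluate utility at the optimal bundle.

V = 13.6399

This is Cobb-Douglas in (q_1−12, q_2−4): tangency gives 2/3·p_2·(q_2−4) = 1/3·p_1·(q_1−12).
Substituting into the budget: q_1* = 12 + 2/3·(I − 12·p_1 − 4·p_2)/p_1, and q_2* = 4 + 1/3·(…)/p_2.
Discretionary income = 92 − 12·2 − 4·2.72 = 57.12; q_1* = 12 + 2/3·57.12/2 = 31.04; q_2* = 4 + 1/3·57.12/2.72 = 11.
Utility at the optimum: U(31.04, 11) = 13.6399.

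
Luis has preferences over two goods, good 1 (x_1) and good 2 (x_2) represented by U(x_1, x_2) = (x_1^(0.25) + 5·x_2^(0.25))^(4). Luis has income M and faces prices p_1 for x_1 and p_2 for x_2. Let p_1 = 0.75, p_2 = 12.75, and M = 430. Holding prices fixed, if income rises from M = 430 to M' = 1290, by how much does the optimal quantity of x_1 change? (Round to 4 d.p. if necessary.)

From the CES first-order condition, (1/5)·(x_2/x_1)^(0.75) = p_1/p_2.
Solve for the ratio: x_2/x_1 = [5·p_1/p_2]^(4/3).
With the ratio pinned down, the budget gives x_1* = M/(p_1 + p_2·(x_2/x_1)) and x_2* = (x_2/x_1)·x_1*.
Numerically x_2/x_1 = 0.195597, so x_1* = 430/(0.75 + 12.75·0.195597) = 132.5582.
At M' = 1290: x_1* = 397.6747. Change: 397.6747 − 132.5582 = 265.1165.

Δx_1* = 265.1165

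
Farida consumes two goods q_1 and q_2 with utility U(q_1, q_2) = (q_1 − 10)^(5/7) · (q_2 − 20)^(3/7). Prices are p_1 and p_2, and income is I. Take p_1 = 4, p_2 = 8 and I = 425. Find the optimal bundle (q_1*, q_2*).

q_1* = 45.1562, q_2* = 30.5469

MRS = (5/3)·(q_2−20)/(q_1−10). Tangency with p_1/p_2 gives q_2−20 = (3/5)·(p_1/p_2)·(q_1−10).
Substituting into the budget: q_1* = 10 + 0.625·(I − 10·p_1 − 20·p_2)/p_1, and q_2* = 20 + 0.375·(…)/p_2.
Discretionary income = 425 − 10·4 − 20·8 = 225; q_1* = 10 + 0.625·225/4 = 45.1562; q_2* = 20 + 0.375·225/8 = 30.5469.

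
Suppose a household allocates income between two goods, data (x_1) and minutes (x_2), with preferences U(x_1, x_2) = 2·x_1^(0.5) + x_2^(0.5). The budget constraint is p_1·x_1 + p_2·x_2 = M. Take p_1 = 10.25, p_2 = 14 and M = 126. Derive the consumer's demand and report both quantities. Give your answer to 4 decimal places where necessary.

MRS = MU_x_1/MU_x_2 = 2·(x_2/x_1)^(0.5). Set equal to p_1/p_2.
Hence x_2/x_1 = ((1/2)·p_1/p_2)^(1/(0.5)), i.e. raised to the 2 power.
With the ratio pinned down, the budget gives x_1* = M/(p_1 + p_2·(x_2/x_1)) and x_2* = (x_2/x_1)·x_1*.
Numerically x_2/x_1 = 0.134008, so x_1* = 126/(10.25 + 14·0.134008) = 10.3908 and x_2* = 0.134008·10.3908 = 1.3925.

x_1* = 10.3908, x_2* = 1.3925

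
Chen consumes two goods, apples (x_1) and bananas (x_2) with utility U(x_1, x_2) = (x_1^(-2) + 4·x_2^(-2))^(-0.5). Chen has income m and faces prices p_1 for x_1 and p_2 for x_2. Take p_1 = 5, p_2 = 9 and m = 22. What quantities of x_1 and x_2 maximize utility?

MRS = MU_x_1/MU_x_2 = (1/4)·(x_2/x_1)^(3). Set equal to p_1/p_2.
Hence x_2/x_1 = (4·p_1/p_2)^(1/(3)), i.e. raised to the 1/3 power.
With the ratio pinned down, the budget gives x_1* = m/(p_1 + p_2·(x_2/x_1)) and x_2* = (x_2/x_1)·x_1*.
Numerically x_2/x_1 = 1.304956, so x_1* = 22/(5 + 9·1.304956) = 1.3139 and x_2* = 1.304956·1.3139 = 1.7145.

x_1* = 1.3139, x_2* = 1.7145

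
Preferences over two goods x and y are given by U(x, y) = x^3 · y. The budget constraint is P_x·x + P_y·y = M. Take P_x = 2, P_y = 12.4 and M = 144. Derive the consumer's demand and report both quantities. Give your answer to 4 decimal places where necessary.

MU_x/MU_y = (3·y)/(x); tangency sets this equal to P_x/P_y.
Rearranging, P_y·y = (1/3)·P_x·x. Substituting into the budget gives P_x·x·(1 + (1/3)) = M.
Demand: x*(P_x,P_y,M) = 0.75·M/P_x and y* = 0.25·M/P_y.
At P_x=2, P_y=12.4, M=144: x* = 0.75·144/2 = 54, y* = 2.9032.

x* = 54, y* = 2.9032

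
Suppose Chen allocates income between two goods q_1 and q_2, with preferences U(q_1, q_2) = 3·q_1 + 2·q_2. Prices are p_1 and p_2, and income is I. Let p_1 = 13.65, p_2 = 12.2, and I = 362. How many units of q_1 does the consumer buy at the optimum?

Perfect substitutes: compare marginal utility per dollar. 3/p_1 vs 2/p_2 → 0.2198 vs 0.1639.
q_1 gives more utility per dollar, so spend all income on q_1: q_1* = I/p_1, q_2* = 0.
Numerically: q_1* = 26.5201, q_2* = 0.

q_1* = 26.5201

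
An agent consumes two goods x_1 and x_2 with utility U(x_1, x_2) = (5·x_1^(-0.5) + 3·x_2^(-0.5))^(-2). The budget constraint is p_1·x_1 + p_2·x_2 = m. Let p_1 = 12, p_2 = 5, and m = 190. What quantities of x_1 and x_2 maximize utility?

With the ratio pinned down, the budget gives x_1* = m/(p_1 + p_2·(x_2/x_1)) and x_2* = (x_2/x_1)·x_1*.
Numerically x_2/x_1 = 1.27519, so x_1* = 190/(12 + 5·1.27519) = 10.3396 and x_2* = 1.27519·10.3396 = 13.185.

x_1* = 10.3396, x_2* = 13.185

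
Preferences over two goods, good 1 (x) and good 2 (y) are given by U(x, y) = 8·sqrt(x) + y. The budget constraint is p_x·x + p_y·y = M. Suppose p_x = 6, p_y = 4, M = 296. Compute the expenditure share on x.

share on x = 0.1441

Plugging in: x* = (4·4/6)² = 7.1111, y* = 63.3333.
Expenditure on x: 6·7.1111 = 42.6667; share = 0.1441.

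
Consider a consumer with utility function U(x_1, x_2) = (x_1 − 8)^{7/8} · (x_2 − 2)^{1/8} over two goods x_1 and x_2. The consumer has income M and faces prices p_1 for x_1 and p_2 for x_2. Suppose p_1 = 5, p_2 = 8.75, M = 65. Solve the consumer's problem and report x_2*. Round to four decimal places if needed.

Let x_1' = x_1−8, x_2' = x_2−2. MRS = 7·x_2'/x_1' = p_1/p_2.
Substituting into the budget: x_1* = 8 + 0.875·(M − 8·p_1 − 2·p_2)/p_1, and x_2* = 2 + 0.125·(…)/p_2.
Discretionary income = 65 − 8·5 − 2·8.75 = 7.5; x_2* = 2 + 0.125·7.5/8.75 = 2.1071.

x_2* = 2.1071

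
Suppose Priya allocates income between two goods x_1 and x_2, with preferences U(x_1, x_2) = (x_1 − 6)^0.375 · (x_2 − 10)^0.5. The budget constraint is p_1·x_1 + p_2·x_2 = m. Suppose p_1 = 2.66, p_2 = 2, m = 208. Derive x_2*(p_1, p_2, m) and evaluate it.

MRS = (3/4)·(x_2−10)/(x_1−6). Tangency with p_1/p_2 gives x_2−10 = (4/3)·(p_1/p_2)·(x_1−6).
Substituting into the budget: x_1* = 6 + 3/7·(m − 6·p_1 − 10·p_2)/p_1, and x_2* = 10 + 4/7·(…)/p_2.
Discretionary income = 208 − 6·2.66 − 10·2 = 172.04; x_2* = 10 + 4/7·172.04/2 = 59.1543.

x_2* = 59.1543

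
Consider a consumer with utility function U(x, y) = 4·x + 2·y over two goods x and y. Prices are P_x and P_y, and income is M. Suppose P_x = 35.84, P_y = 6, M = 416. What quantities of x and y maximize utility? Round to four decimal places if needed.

Linear utility — the consumer picks whichever good has higher MU/price: 4/35.84 = 0.1116 vs 2/6 = 0.3333.
y gives more utility per dollar, so spend all income on y: y* = M/P_y, x* = 0.
Numerically: x* = 0, y* = 69.3333.

x* = 0, y* = 69.3333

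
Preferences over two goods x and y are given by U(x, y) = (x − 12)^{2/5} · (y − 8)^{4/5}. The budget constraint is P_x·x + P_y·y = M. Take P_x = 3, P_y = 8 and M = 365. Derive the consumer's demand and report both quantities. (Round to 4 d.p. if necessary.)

x* = 41.4444, y* = 30.0833

This is Cobb-Douglas in (x−12, y−8): tangency gives 0.4·P_y·(y−8) = 0.8·P_x·(x−12).
Substituting into the budget: x* = 12 + 1/3·(M − 12·P_x − 8·P_y)/P_x, and y* = 8 + 2/3·(…)/P_y.
Discretionary income = 365 − 12·3 − 8·8 = 265; x* = 12 + 1/3·265/3 = 41.4444; y* = 8 + 2/3·265/8 = 30.0833.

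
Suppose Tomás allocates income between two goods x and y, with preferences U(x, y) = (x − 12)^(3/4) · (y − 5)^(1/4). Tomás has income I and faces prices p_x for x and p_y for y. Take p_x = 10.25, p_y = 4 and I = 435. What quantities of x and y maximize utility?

MRS = 3·(y−5)/(x−12). Tangency with p_x/p_y gives y−5 = (1/3)·(p_x/p_y)·(x−12).
After buying the subsistence bundle (12, 5), a share 0.75 of the remaining income goes to x: x* = 12 + 0.75·(I − 12p_x − 5p_y)/p_x.
Discretionary income = 435 − 12·10.25 − 5·4 = 292; x* = 12 + 0.75·292/10.25 = 33.3659; y* = 5 + 0.25·292/4 = 23.25.

x* = 33.3659, y* = 23.25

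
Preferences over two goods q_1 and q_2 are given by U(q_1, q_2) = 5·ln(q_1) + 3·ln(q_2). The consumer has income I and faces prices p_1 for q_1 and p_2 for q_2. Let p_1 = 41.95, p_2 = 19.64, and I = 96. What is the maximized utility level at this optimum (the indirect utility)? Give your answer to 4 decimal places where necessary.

The MRS is (5/3)·q_2/q_1. Set MRS = p_1/p_2.
So 5·p_2·q_2 = 3·p_1·q_1; combined with the budget, a share 0.625 of income goes to q_1.
Demand: q_1*(p_1,p_2,I) = 0.625·I/p_1 and q_2* = 0.375·I/p_2.
At p_1=41.95, p_2=19.64, I=96: q_1* = 0.625·96/41.95 = 1.4303, q_2* = 1.833.
Utility at the optimum: U(1.4303, 1.833) = 3.6072.

V = 3.6072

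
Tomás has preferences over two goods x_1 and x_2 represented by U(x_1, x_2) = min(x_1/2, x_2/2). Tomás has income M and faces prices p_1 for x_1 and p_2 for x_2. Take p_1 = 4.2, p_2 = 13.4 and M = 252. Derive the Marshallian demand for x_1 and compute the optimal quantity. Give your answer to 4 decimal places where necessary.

x_1* = 14.3182

With perfect complements, no substitution: consume in ratio x_1:x_2 = 2:2.
Budget: p_1·x_1 + p_2·x_1 = M, so (2·p_1 + 2·p_2)·x_1 = 2·M.
Demand: x_1*(p_1,p_2,M) = 2·M/(2·p_1 + 2·p_2), x_2* = 2·M/(2·p_1 + 2·p_2).
Here 2·4.2 + 2·13.4 = 35.2, giving x_1* = 14.3182.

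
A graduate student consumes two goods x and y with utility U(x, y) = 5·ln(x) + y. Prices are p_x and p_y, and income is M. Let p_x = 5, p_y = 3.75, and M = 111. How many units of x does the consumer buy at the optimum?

x* = 3.75

So x*(p_x,p_y) = 5·p_y/p_x, independent of income; and y* = (M − 5·p_y)/p_y.
At the given prices: x* = 5·3.75/5 = 3.75.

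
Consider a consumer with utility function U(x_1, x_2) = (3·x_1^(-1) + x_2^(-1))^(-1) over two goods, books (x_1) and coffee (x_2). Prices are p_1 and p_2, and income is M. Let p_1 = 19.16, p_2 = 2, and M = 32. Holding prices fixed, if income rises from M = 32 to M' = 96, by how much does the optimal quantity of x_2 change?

Δx_2* = 5.0307

With the ratio pinned down, the budget gives x_1* = M/(p_1 + p_2·(x_2/x_1)) and x_2* = (x_2/x_1)·x_1*.
Numerically x_2/x_1 = 1.78699, so x_1* = 32/(19.16 + 2·1.78699) = 1.4076 and x_2* = 1.78699·1.4076 = 2.5153.
At M' = 96: x_2* = 7.546. Change: 7.546 − 2.5153 = 5.0307.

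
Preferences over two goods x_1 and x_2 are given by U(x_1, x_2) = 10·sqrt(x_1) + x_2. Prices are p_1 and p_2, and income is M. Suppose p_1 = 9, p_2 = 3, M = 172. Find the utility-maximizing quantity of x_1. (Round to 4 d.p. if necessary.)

MU_x_1 = 5/√x_1, MU_x_2 = 1. Tangency: 5/√x_1 = p_1/p_2.
Thus x_1* = (5·p_2/p_1)² — independent of M — with the rest of income spent on x_2.
Plugging in: x_1* = (5·3/9)² = 2.7778.

x_1* = 2.7778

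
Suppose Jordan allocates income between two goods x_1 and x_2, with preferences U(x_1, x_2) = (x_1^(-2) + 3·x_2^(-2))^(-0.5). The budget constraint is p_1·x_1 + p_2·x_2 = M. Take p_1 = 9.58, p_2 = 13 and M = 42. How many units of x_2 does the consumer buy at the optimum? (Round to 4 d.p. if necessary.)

x_2* = 2.0635

MRS = MU_x_1/MU_x_2 = (1/3)·(x_2/x_1)^(3). Set equal to p_1/p_2.
Hence x_2/x_1 = (3·p_1/p_2)^(1/(3)), i.e. raised to the 1/3 power.
Substitute x_2 = (x_2/x_1)·x_1 into the budget: x_1* = M/(p_1 + p_2·(x_2/x_1)).
Numerically x_2/x_1 = 1.30271, so x_1* = 42/(9.58 + 13·1.30271) = 1.584 and x_2* = 1.30271·1.584 = 2.0635.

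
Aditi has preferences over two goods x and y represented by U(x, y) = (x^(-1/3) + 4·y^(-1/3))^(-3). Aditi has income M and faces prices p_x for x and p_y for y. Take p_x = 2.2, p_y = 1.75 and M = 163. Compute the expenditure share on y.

share on y = 0.7276

MU_x ∝ x^(-4/3), MU_y ∝ 4·y^(-4/3), so MRS = (1/4)·(y/x)^(4/3) = p_x/p_y.
Solve for the ratio: y/x = [4·p_x/p_y]^(0.75).
Substitute y = (y/x)·x into the budget: x* = M/(p_x + p_y·(y/x)).
Numerically y/x = 3.358021, so x* = 163/(2.2 + 1.75·3.358021) = 20.1819 and y* = 3.358021·20.1819 = 67.7713.
Expenditure on y: 1.75·67.7713 = 118.5998; share = 0.7276.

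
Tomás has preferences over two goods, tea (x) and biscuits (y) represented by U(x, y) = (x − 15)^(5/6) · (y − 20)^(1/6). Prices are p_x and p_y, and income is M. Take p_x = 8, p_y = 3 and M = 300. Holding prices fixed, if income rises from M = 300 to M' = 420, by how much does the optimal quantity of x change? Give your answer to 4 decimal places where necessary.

Δx* = 12.5

MRS = 5·(y−20)/(x−15). Tangency with p_x/p_y gives y−20 = (1/5)·(p_x/p_y)·(x−15).
After buying the subsistence bundle (15, 20), a share 5/6 of the remaining income goes to x: x* = 15 + 5/6·(M − 15p_x − 20p_y)/p_x.
Discretionary income = 300 − 15·8 − 20·3 = 120; x* = 15 + 5/6·120/8 = 27.5.
At M' = 420: x* = 40. Change: 40 − 27.5 = 12.5.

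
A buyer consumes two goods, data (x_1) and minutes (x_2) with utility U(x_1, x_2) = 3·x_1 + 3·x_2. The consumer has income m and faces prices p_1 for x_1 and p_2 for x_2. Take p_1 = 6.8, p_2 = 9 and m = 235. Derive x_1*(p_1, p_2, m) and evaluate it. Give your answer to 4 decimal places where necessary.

Linear utility — the consumer picks whichever good has higher MU/price: 3/6.8 = 0.4412 vs 3/9 = 0.3333.
x_1 gives more utility per dollar, so spend all income on x_1: x_1* = m/p_1, x_2* = 0.
Numerically: x_1* = 34.5588, x_2* = 0.

x_1* = 34.5588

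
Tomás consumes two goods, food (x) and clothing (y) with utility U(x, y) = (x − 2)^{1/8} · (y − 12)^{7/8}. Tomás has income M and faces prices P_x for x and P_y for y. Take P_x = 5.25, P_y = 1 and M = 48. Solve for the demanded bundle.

x* = 2.6071, y* = 34.3125

This is Cobb-Douglas in (x−2, y−12): tangency gives 0.125·P_y·(y−12) = 0.875·P_x·(x−2).
Substituting into the budget: x* = 2 + 0.125·(M − 2·P_x − 12·P_y)/P_x, and y* = 12 + 0.875·(…)/P_y.
Discretionary income = 48 − 2·5.25 − 12·1 = 25.5; x* = 2 + 0.125·25.5/5.25 = 2.6071; y* = 12 + 0.875·25.5/1 = 34.3125.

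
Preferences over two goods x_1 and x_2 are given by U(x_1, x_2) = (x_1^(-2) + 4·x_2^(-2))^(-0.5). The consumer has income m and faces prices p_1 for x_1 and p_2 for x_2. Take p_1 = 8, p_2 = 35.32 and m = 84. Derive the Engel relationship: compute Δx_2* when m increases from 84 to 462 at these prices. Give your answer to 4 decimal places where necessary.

From the CES first-order condition, (1/4)·(x_2/x_1)^(3) = p_1/p_2.
Hence x_2/x_1 = (4·p_1/p_2)^(1/(3)), i.e. raised to the 1/3 power.
With the ratio pinned down, the budget gives x_1* = m/(p_1 + p_2·(x_2/x_1)) and x_2* = (x_2/x_1)·x_1*.
Numerically x_2/x_1 = 0.967631, so x_1* = 84/(8 + 35.32·0.967631) = 1.9916 and x_2* = 0.967631·1.9916 = 1.9272.
At m' = 462: x_2* = 10.5993. Change: 10.5993 − 1.9272 = 8.6722.

Δx_2* = 8.6722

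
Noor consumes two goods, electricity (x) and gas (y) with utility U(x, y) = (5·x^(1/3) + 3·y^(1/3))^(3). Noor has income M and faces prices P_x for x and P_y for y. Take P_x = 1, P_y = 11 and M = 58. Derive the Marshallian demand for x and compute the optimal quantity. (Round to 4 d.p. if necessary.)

MU_x ∝ 5·x^(-2/3), MU_y ∝ 3·y^(-2/3), so MRS = (5/3)·(y/x)^(2/3) = P_x/P_y.
Solve for the ratio: y/x = [(3/5)·P_x/P_y]^(1.5).
Substitute y = (y/x)·x into the budget: x* = M/(P_x + P_y·(y/x)).
Numerically y/x = 0.012739, so x* = 58/(1 + 11·0.012739) = 50.8714.

x* = 50.8714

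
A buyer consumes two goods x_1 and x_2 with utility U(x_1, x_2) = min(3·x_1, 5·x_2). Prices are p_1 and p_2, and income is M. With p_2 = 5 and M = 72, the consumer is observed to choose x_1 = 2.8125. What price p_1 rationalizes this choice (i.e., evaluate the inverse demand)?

With perfect complements, no substitution: consume in ratio x_1:x_2 = 5:3.
Budget: p_1·x_1 + p_2·(3/5)·x_1 = M, so (5·p_1 + 3·p_2)·x_1 = 5·M.
Demand: x_1*(p_1,p_2,M) = 5·M/(5·p_1 + 3·p_2), x_2* = 3·M/(5·p_1 + 3·p_2).
Set x_1* = 2.8125 in the demand function and solve for p_1: p_1 = 22.6.

p_1 = 22.6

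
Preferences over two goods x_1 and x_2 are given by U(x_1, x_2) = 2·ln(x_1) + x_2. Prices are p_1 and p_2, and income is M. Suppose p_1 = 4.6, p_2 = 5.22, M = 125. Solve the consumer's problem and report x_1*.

x_1* = 2.2696

Set MRS = p_1/p_2: (2/x_1)/1 = p_1/p_2.
So x_1*(p_1,p_2) = 2·p_2/p_1, independent of income; and x_2* = (M − 2·p_2)/p_2.
At the given prices: x_1* = 2·5.22/4.6 = 2.2696.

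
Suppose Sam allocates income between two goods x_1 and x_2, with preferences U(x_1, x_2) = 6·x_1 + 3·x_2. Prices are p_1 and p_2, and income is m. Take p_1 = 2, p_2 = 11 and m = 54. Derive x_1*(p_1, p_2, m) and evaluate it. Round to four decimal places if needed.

x_1* = 27

Perfect substitutes: compare marginal utility per dollar. 6/p_1 vs 3/p_2 → 3 vs 0.2727.
x_1 gives more utility per dollar, so spend all income on x_1: x_1* = m/p_1, x_2* = 0.
Numerically: x_1* = 27, x_2* = 0.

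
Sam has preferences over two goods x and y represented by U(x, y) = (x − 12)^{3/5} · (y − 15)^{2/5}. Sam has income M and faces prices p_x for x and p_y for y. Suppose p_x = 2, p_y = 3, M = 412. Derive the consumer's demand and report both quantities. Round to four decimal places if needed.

x* = 114.9, y* = 60.7333

Let x' = x−12, y' = y−15. MRS = (3/2)·y'/x' = p_x/p_y.
After buying the subsistence bundle (12, 15), a share 0.6 of the remaining income goes to x: x* = 12 + 0.6·(M − 12p_x − 15p_y)/p_x.
Discretionary income = 412 − 12·2 − 15·3 = 343; x* = 12 + 0.6·343/2 = 114.9; y* = 15 + 0.4·343/3 = 60.7333.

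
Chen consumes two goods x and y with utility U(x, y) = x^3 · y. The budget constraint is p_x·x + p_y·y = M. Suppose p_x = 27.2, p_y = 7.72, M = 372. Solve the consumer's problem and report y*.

y* = 12.0466

The MRS is 3·y/x. Set MRS = p_x/p_y.
Rearranging, p_y·y = (1/3)·p_x·x. Substituting into the budget gives p_x·x·(1 + (1/3)) = M.
Demand: x*(p_x,p_y,M) = 0.75·M/p_x and y* = 0.25·M/p_y.
At p_x=27.2, p_y=7.72, M=372: y* = 0.25·372/7.72 = 12.0466.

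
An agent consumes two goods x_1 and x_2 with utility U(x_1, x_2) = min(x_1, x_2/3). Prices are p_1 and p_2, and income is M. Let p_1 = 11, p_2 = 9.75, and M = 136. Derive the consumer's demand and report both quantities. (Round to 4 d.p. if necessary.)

Leontief preferences: the optimum is at the kink where x_1/1 = x_2/3, i.e. x_2 = 3·x_1.
Budget: p_1·x_1 + p_2·3·x_1 = M, so (p_1 + 3·p_2)·x_1 = M.
Demand: x_1*(p_1,p_2,M) = M/(p_1 + 3·p_2), x_2* = 3·M/(p_1 + 3·p_2).
Here 11 + 3·9.75 = 40.25, giving x_1* = 3.3789 and x_2* = 10.1366.

x_1* = 3.3789, x_2* = 10.1366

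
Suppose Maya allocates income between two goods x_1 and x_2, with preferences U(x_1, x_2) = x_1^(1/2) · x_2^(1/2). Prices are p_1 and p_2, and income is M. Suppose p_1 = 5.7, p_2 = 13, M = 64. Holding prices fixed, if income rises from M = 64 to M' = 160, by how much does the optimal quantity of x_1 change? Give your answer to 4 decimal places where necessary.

Tangency: MRS = x_2/x_1 = p_1/p_2.
So 0.5·p_2·x_2 = 0.5·p_1·x_1; combined with the budget, a share 0.5 of income goes to x_1.
Demand: x_1*(p_1,p_2,M) = 0.5·M/p_1 and x_2* = 0.5·M/p_2.
At p_1=5.7, p_2=13, M=64: x_1* = 0.5·64/5.7 = 5.614.
At M' = 160: x_1* = 14.0351. Change: 14.0351 − 5.614 = 8.4211.

Δx_1* = 8.4211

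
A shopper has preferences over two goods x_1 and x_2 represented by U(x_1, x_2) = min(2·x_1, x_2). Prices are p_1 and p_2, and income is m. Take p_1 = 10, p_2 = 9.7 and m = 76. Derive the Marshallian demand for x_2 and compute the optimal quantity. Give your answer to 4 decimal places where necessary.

x_2* = 5.1701

With perfect complements, no substitution: consume in ratio x_1:x_2 = 1:2.
Budget: p_1·x_1 + p_2·2·x_1 = m, so (p_1 + 2·p_2)·x_1 = m.
Demand: x_1*(p_1,p_2,m) = m/(p_1 + 2·p_2), x_2* = 2·m/(p_1 + 2·p_2).
Here 10 + 2·9.7 = 29.4, giving x_2* = 5.1701.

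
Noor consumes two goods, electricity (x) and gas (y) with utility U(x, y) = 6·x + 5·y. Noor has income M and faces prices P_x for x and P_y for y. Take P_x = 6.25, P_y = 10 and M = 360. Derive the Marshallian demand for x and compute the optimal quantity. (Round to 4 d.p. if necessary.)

Perfect substitutes: compare marginal utility per dollar. 6/P_x vs 5/P_y → 0.96 vs 0.5.
x gives more utility per dollar, so spend all income on x: x* = M/P_x, y* = 0.
Numerically: x* = 57.6, y* = 0.

x* = 57.6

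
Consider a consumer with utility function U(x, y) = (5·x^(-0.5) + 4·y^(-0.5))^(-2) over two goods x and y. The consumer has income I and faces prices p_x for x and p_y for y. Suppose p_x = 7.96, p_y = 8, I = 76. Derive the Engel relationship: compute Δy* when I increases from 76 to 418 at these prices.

From the CES first-order condition, (5/4)·(y/x)^(1.5) = p_x/p_y.
Solve for the ratio: y/x = [(4/5)·p_x/p_y]^(2/3).
Substitute y = (y/x)·x into the budget: x* = I/(p_x + p_y·(y/x)).
Numerically y/x = 0.858899, so x* = 76/(7.96 + 8·0.858899) = 5.1243 and y* = 0.858899·5.1243 = 4.4013.
At I' = 418: y* = 24.2071. Change: 24.2071 − 4.4013 = 19.8058.

Δy* = 19.8058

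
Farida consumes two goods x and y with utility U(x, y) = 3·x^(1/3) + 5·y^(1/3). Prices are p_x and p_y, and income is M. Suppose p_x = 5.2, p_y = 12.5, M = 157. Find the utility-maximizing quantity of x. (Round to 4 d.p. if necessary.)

With the ratio pinned down, the budget gives x* = M/(p_x + p_y·(y/x)) and y* = (y/x)·x*.
Numerically y/x = 0.577315, so x* = 157/(5.2 + 12.5·0.577315) = 12.6445.

x* = 12.6445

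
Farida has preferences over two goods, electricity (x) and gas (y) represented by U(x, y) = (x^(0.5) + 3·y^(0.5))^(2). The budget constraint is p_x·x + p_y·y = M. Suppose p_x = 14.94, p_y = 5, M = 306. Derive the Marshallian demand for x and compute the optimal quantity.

With the ratio pinned down, the budget gives x* = M/(p_x + p_y·(y/x)) and y* = (y/x)·x*.
Numerically y/x = 80.353296, so x* = 306/(14.94 + 5·80.353296) = 0.7343.

x* = 0.7343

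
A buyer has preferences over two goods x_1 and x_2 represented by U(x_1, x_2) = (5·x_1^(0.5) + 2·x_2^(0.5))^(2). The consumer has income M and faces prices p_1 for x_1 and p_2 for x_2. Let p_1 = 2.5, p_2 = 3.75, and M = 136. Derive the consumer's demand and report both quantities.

x_1* = 49.1566, x_2* = 3.4956

Substitute x_2 = (x_2/x_1)·x_1 into the budget: x_1* = M/(p_1 + p_2·(x_2/x_1)).
Numerically x_2/x_1 = 0.071111, so x_1* = 136/(2.5 + 3.75·0.071111) = 49.1566 and x_2* = 0.071111·49.1566 = 3.4956.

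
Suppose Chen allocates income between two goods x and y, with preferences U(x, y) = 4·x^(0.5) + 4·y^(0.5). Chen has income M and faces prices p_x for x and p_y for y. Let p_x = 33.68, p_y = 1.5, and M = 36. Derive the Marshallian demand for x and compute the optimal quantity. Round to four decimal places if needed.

x* = 0.0456

Substitute y = (y/x)·x into the budget: x* = M/(p_x + p_y·(y/x)).
Numerically y/x = 504.152178, so x* = 36/(33.68 + 1.5·504.152178) = 0.0456.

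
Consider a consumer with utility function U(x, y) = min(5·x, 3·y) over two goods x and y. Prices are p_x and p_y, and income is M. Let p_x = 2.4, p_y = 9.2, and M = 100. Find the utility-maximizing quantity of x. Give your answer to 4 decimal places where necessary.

x* = 5.6391

Demand: x*(p_x,p_y,M) = 3·M/(3·p_x + 5·p_y), y* = 5·M/(3·p_x + 5·p_y).
Here 3·2.4 + 5·9.2 = 53.2, giving x* = 5.6391.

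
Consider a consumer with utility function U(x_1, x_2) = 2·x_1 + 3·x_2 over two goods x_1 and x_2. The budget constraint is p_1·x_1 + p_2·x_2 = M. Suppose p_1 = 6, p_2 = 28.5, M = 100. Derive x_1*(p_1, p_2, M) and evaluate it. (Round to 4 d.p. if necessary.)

x_1 gives more utility per dollar, so spend all income on x_1: x_1* = M/p_1, x_2* = 0.
Numerically: x_1* = 16.6667, x_2* = 0.

x_1* = 16.6667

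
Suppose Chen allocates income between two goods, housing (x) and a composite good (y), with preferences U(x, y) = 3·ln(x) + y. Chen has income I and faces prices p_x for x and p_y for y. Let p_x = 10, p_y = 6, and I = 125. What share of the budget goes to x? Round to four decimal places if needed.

share on x = 0.144

Set MRS = p_x/p_y: (3/x)/1 = p_x/p_y.
So x*(p_x,p_y) = 3·p_y/p_x, independent of income; and y* = (I − 3·p_y)/p_y.
At the given prices: x* = 3·6/10 = 1.8, and y* = 17.8333.
Expenditure on x: 10·1.8 = 18; share = 0.144.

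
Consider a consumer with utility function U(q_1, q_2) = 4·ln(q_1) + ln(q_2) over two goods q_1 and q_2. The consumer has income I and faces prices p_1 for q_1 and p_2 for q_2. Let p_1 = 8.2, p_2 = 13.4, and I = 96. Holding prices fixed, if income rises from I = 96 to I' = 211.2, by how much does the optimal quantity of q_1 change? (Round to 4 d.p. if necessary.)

Δq_1* = 11.239

Demand: q_1*(p_1,p_2,I) = 0.8·I/p_1 and q_2* = 0.2·I/p_2.
At p_1=8.2, p_2=13.4, I=96: q_1* = 0.8·96/8.2 = 9.3659.
At I' = 211.2: q_1* = 20.6049. Change: 20.6049 − 9.3659 = 11.239.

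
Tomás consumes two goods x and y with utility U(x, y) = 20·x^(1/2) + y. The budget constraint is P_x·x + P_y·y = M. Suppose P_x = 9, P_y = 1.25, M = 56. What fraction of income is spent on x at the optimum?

share on x = 0.31

Utility is quasi-linear in y; the FOC for x is 10/√x = P_x/P_y.
Solve: √x = 10·P_y/P_x, so x*(P_x,P_y) = (10·P_y/P_x)², and y* = (M − P_x·x*)/P_y.
Plugging in: x* = (10·1.25/9)² = 1.929, y* = 30.9111.
Expenditure on x: 9·1.929 = 17.3611; share = 0.31.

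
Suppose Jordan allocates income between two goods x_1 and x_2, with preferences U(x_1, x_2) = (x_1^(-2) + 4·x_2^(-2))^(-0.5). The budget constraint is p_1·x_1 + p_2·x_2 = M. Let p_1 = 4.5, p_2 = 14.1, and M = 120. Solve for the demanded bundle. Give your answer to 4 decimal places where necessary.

From the CES first-order condition, (1/4)·(x_2/x_1)^(3) = p_1/p_2.
Solve for the ratio: x_2/x_1 = [4·p_1/p_2]^(1/3).
Substitute x_2 = (x_2/x_1)·x_1 into the budget: x_1* = M/(p_1 + p_2·(x_2/x_1)).
Numerically x_2/x_1 = 1.084804, so x_1* = 120/(4.5 + 14.1·1.084804) = 6.0619 and x_2* = 1.084804·6.0619 = 6.576.

x_1* = 6.0619, x_2* = 6.576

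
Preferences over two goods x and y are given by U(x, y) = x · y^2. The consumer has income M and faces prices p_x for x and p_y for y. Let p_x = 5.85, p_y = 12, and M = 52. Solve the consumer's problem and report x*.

x* = 2.963

MU_x/MU_y = (y)/(2·x); tangency sets this equal to p_x/p_y.
Rearranging, p_y·y = 2·p_x·x. Substituting into the budget gives p_x·x·(1 + 2) = M.
Demand: x*(p_x,p_y,M) = 1/3·M/p_x and y* = 2/3·M/p_y.
At p_x=5.85, p_y=12, M=52: x* = 1/3·52/5.85 = 2.963.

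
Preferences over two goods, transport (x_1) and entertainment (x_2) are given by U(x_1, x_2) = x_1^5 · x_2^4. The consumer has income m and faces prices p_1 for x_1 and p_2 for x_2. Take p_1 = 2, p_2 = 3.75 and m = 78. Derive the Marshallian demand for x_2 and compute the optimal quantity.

x_2* = 9.2444

MU_x_1/MU_x_2 = (5·x_2)/(4·x_1); tangency sets this equal to p_1/p_2.
So 5·p_2·x_2 = 4·p_1·x_1; combined with the budget, a share 5/9 of income goes to x_1.
Demand: x_1*(p_1,p_2,m) = 5/9·m/p_1 and x_2* = 4/9·m/p_2.
At p_1=2, p_2=3.75, m=78: x_2* = 4/9·78/3.75 = 9.2444.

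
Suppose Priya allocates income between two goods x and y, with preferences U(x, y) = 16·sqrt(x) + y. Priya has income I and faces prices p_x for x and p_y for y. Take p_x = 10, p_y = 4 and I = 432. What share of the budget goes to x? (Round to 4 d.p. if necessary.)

share on x = 0.237

Thus x* = (8·p_y/p_x)² — independent of I — with the rest of income spent on y.
Plugging in: x* = (8·4/10)² = 10.24, y* = 82.4.
Expenditure on x: 10·10.24 = 102.4; share = 0.237.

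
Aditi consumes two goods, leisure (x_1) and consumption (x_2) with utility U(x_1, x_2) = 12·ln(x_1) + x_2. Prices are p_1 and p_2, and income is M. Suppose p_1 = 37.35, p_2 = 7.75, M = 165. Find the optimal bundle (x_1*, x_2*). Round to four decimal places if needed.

x_1* = 2.49, x_2* = 9.2903

Set MRS = p_1/p_2: (12/x_1)/1 = p_1/p_2.
So x_1*(p_1,p_2) = 12·p_2/p_1, independent of income; and x_2* = (M − 12·p_2)/p_2.
At the given prices: x_1* = 12·7.75/37.35 = 2.49, and x_2* = 9.2903.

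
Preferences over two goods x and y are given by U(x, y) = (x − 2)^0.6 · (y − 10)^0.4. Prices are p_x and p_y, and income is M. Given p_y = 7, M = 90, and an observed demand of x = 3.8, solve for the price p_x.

Let x' = x−2, y' = y−10. MRS = (3/2)·y'/x' = p_x/p_y.
After buying the subsistence bundle (2, 10), a share 0.6 of the remaining income goes to x: x* = 2 + 0.6·(M − 2p_x − 10p_y)/p_x.
Set x* = 3.8 in the demand function and solve for p_x: p_x = 4.

p_x = 4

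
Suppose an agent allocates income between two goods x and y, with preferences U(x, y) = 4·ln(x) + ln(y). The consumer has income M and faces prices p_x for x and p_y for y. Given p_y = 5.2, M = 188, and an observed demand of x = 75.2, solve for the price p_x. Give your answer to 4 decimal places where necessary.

p_x = 2

The MRS is 4·y/x. Set MRS = p_x/p_y.
So 4·p_y·y = p_x·x; combined with the budget, a share 0.8 of income goes to x.
Demand: x*(p_x,p_y,M) = 0.8·M/p_x and y* = 0.2·M/p_y.
Set x* = 75.2 in the demand function and solve for p_x: p_x = 2.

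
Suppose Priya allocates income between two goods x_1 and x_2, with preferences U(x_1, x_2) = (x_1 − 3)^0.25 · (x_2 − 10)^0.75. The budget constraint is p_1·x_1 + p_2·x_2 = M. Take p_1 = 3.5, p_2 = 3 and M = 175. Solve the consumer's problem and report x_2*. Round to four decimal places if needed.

MRS = (1/3)·(x_2−10)/(x_1−3). Tangency with p_1/p_2 gives x_2−10 = 3·(p_1/p_2)·(x_1−3).
After buying the subsistence bundle (3, 10), a share 0.25 of the remaining income goes to x_1: x_1* = 3 + 0.25·(M − 3p_1 − 10p_2)/p_1.
Discretionary income = 175 − 3·3.5 − 10·3 = 134.5; x_2* = 10 + 0.75·134.5/3 = 43.625.

x_2* = 43.625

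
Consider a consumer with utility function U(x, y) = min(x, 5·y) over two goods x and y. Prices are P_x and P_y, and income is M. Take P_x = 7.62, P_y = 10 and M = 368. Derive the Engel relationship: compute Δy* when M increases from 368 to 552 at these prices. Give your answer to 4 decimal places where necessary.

With perfect complements, no substitution: consume in ratio x:y = 5:1.
Budget: P_x·x + P_y·(1/5)·x = M, so (5·P_x + P_y)·x = 5·M.
Demand: x*(P_x,P_y,M) = 5·M/(5·P_x + P_y), y* = M/(5·P_x + P_y).
Here 5·7.62 + 10 = 48.1, giving y* = 7.6507.
At M' = 552: y* = 11.4761. Change: 11.4761 − 7.6507 = 3.8254.

Δy* = 3.8254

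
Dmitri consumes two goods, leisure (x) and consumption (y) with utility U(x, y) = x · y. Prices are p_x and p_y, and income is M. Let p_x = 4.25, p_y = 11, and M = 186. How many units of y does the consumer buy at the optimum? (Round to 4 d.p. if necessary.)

y* = 8.4545

The MRS is y/x. Set MRS = p_x/p_y.
So p_y·y = p_x·x; combined with the budget, a share 0.5 of income goes to x.
Demand: x*(p_x,p_y,M) = 0.5·M/p_x and y* = 0.5·M/p_y.
At p_x=4.25, p_y=11, M=186: y* = 0.5·186/11 = 8.4545.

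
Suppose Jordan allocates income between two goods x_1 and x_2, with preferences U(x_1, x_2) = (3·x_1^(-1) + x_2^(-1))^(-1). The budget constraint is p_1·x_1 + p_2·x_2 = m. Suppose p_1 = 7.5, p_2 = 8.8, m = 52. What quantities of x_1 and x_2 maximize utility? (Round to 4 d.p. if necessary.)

x_1* = 4.2656, x_2* = 2.2736

MU_x_1 ∝ 3·x_1^(-2), MU_x_2 ∝ x_2^(-2), so MRS = 3·(x_2/x_1)^(2) = p_1/p_2.
Hence x_2/x_1 = ((1/3)·p_1/p_2)^(1/(2)), i.e. raised to the 0.5 power.
Substitute x_2 = (x_2/x_1)·x_1 into the budget: x_1* = m/(p_1 + p_2·(x_2/x_1)).
Numerically x_2/x_1 = 0.533002, so x_1* = 52/(7.5 + 8.8·0.533002) = 4.2656 and x_2* = 0.533002·4.2656 = 2.2736.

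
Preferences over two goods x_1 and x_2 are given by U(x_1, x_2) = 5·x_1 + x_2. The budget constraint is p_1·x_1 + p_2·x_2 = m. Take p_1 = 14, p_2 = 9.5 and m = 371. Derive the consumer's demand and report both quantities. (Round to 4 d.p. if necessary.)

Numerically: x_1* = 26.5, x_2* = 0.

x_1* = 26.5, x_2* = 0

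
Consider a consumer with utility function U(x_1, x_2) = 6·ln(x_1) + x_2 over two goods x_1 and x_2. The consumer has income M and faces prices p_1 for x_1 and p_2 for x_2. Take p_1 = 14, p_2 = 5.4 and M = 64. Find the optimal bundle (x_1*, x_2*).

x_1* = 2.3143, x_2* = 5.8519

MU_x_1 = 6/x_1, MU_x_2 = 1. Tangency: 6/x_1 = p_1/p_2.
So x_1*(p_1,p_2) = 6·p_2/p_1, independent of income; and x_2* = (M − 6·p_2)/p_2.
At the given prices: x_1* = 6·5.4/14 = 2.3143, and x_2* = 5.8519.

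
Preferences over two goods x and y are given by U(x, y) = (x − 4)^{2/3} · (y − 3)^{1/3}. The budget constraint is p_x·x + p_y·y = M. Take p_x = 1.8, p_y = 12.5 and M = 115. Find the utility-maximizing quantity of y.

y* = 4.8747

This is Cobb-Douglas in (x−4, y−3): tangency gives 2/3·p_y·(y−3) = 1/3·p_x·(x−4).
Substituting into the budget: x* = 4 + 2/3·(M − 4·p_x − 3·p_y)/p_x, and y* = 3 + 1/3·(…)/p_y.
Discretionary income = 115 − 4·1.8 − 3·12.5 = 70.3; y* = 3 + 1/3·70.3/12.5 = 4.8747.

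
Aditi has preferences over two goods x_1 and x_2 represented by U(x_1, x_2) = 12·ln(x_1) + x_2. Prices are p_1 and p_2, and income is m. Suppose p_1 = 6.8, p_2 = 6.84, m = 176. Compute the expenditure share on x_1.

share on x_1 = 0.4664

Set MRS = p_1/p_2: (12/x_1)/1 = p_1/p_2.
So x_1*(p_1,p_2) = 12·p_2/p_1, independent of income; and x_2* = (m − 12·p_2)/p_2.
At the given prices: x_1* = 12·6.84/6.8 = 12.0706, and x_2* = 13.731.
Expenditure on x_1: 6.8·12.0706 = 82.08; share = 0.4664.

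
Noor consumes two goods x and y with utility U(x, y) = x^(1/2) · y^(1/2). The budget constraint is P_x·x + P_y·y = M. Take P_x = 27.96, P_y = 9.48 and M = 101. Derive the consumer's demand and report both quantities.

x* = 1.8062, y* = 5.327

At P_x=27.96, P_y=9.48, M=101: x* = 0.5·101/27.96 = 1.8062, y* = 5.327.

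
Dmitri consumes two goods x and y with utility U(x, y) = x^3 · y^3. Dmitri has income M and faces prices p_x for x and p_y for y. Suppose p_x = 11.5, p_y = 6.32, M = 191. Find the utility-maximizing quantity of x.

Tangency: MRS = y/x = p_x/p_y.
So 3·p_y·y = 3·p_x·x; combined with the budget, a share 0.5 of income goes to x.
Demand: x*(p_x,p_y,M) = 0.5·M/p_x and y* = 0.5·M/p_y.
At p_x=11.5, p_y=6.32, M=191: x* = 0.5·191/11.5 = 8.3043.

x* = 8.3043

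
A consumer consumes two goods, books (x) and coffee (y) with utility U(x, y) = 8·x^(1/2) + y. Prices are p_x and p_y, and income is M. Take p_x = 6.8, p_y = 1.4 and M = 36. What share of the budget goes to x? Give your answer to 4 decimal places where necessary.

Utility is quasi-linear in y; the FOC for x is 4/√x = p_x/p_y.
Thus x* = (4·p_y/p_x)² — independent of M — with the rest of income spent on y.
Plugging in: x* = (4·1.4/6.8)² = 0.6782, y* = 22.4202.
Expenditure on x: 6.8·0.6782 = 4.6118; share = 0.1281.

share on x = 0.1281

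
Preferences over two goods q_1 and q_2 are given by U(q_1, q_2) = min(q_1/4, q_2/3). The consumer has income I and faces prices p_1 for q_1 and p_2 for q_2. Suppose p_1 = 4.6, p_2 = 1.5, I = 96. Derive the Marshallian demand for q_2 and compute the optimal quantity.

q_2* = 12.5764

Leontief preferences: the optimum is at the kink where q_1/4 = q_2/3, i.e. q_2 = (3/4)·q_1.
Budget: p_1·q_1 + p_2·(3/4)·q_1 = I, so (4·p_1 + 3·p_2)·q_1 = 4·I.
Demand: q_1*(p_1,p_2,I) = 4·I/(4·p_1 + 3·p_2), q_2* = 3·I/(4·p_1 + 3·p_2).
Here 4·4.6 + 3·1.5 = 22.9, giving q_2* = 12.5764.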